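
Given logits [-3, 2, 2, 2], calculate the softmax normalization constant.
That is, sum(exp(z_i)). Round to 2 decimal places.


Denom = e^-3=0.0498 + e^2=7.3891 + e^2=7.3891 + e^2=7.3891. Sum = 22.2171, which rounds to 22.22.

22.22


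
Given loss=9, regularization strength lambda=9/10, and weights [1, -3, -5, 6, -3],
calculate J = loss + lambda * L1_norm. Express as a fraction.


L1 norm = sum(|w|) = 18. J = 9 + 9/10 * 18 = 126/5.

126/5


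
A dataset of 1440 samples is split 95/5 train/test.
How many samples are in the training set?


Test set = 1440 * 5% = 72. Training set = 1440 - 72 = 1368.

1368


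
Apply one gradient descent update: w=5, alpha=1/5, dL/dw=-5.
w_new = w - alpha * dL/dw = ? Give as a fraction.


w_new = 5 - 1/5 * -5 = 5 - -1 = 6.

6


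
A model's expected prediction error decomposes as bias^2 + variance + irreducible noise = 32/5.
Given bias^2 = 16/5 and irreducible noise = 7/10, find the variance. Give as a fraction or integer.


Total error = bias^2 + variance + irreducible noise. So variance = 32/5 - 16/5 - 7/10 = 5/2.

5/2


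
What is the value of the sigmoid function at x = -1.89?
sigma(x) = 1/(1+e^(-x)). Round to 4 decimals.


sigma(-1.89) = 1/(1+e^(1.89)) = 1/(1+6.619369) = 1/7.619369 = 0.1312.

0.1312


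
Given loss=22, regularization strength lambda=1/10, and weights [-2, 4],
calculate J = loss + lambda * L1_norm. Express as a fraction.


L1 norm = sum(|w|) = 6. J = 22 + 1/10 * 6 = 113/5.

113/5


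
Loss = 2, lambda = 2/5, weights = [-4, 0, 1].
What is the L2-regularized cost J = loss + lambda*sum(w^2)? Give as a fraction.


L2 sq norm = sum(w^2) = 17. J = 2 + 2/5 * 17 = 44/5.

44/5


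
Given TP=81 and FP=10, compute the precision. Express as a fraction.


Precision = TP / (TP + FP) = 81 / 91 = 81/91.

81/91


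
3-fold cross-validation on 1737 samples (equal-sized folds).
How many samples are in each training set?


Each validation fold has 1737/3 = 579 samples. Training set = 1737 - 579 = 1158.

1158


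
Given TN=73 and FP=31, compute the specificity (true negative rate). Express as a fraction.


Specificity = TN / (TN + FP) = 73 / 104 = 73/104.

73/104


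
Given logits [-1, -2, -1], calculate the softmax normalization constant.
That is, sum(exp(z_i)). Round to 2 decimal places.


Denom = e^-1=0.3679 + e^-2=0.1353 + e^-1=0.3679. Sum = 0.8711, which rounds to 0.87.

0.87


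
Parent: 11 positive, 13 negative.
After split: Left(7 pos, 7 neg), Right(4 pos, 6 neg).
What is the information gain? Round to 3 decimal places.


H(parent) = 0.9950. H(left) = 1.0000, H(right) = 0.9710. Weighted = (14/24)*1.0000 + (10/24)*0.9710 = 0.9879. IG = 0.9950 - 0.9879 = 0.0071, which rounds to 0.007.

0.007


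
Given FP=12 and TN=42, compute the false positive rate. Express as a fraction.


FPR = FP / (FP + TN) = 12 / 54 = 2/9.

2/9


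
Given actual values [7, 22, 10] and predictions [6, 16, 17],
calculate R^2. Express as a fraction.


Mean(y) = 13. SS_res = 86. SS_tot = 126. R^2 = 1 - 86/(126) = 20/63.

20/63


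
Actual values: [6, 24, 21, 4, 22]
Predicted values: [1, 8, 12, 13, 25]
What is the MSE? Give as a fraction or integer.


MSE = (1/5) * ((6-1)^2=25 + (24-8)^2=256 + (21-12)^2=81 + (4-13)^2=81 + (22-25)^2=9). Sum = 452. MSE = 452/5.

452/5


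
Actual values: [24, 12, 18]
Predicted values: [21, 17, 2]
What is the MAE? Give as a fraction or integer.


MAE = (1/3) * (|24-21|=3 + |12-17|=5 + |18-2|=16). Sum = 24. MAE = 8.

8


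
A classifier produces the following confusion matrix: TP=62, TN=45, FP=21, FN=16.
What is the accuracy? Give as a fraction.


Accuracy = (TP + TN) / (TP + TN + FP + FN) = (62 + 45) / 144 = 107/144.

107/144


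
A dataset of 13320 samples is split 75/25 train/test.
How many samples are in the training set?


Test set = 13320 * 25% = 3330. Training set = 13320 - 3330 = 9990.

9990


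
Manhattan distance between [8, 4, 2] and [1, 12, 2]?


d = sum of absolute differences: |8-1|=7 + |4-12|=8 + |2-2|=0 = 15.

15


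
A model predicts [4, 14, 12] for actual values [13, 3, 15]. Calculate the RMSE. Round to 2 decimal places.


MSE = 70.3333. RMSE = sqrt(70.3333) = 8.39.

8.39


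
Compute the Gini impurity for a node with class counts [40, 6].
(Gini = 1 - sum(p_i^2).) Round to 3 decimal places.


Total = 46. Proportions: 40/46, 6/46. sum(p_i^2) = 0.7732. Gini = 1 - 0.7732 = 0.2268, which rounds to 0.227.

0.227


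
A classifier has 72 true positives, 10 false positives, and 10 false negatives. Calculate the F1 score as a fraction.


Precision = 72/82 = 36/41. Recall = 72/82 = 36/41. F1 = 2*P*R/(P+R) = 36/41.

36/41


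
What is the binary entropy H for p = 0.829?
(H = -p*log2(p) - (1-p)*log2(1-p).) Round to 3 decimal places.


H = -0.829*log2(0.829) - 0.171*log2(0.171) = 0.660.

0.660


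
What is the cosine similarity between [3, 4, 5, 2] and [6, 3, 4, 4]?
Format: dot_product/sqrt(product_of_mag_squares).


dot = 58. |a|^2 = 54, |b|^2 = 77. cos = 58/sqrt(4158).

58/sqrt(4158)


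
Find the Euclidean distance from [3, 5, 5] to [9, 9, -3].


d = sqrt(sum of squared differences). (3-9)^2=36, (5-9)^2=16, (5--3)^2=64. Sum = 116.

sqrt(116)


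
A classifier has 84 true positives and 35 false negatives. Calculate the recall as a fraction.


Recall = TP / (TP + FN) = 84 / 119 = 12/17.

12/17


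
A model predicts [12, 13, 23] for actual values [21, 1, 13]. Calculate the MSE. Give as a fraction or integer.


MSE = (1/3) * ((21-12)^2=81 + (1-13)^2=144 + (13-23)^2=100). Sum = 325. MSE = 325/3.

325/3


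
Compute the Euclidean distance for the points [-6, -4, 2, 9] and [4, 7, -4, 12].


d = sqrt(sum of squared differences). (-6-4)^2=100, (-4-7)^2=121, (2--4)^2=36, (9-12)^2=9. Sum = 266.

sqrt(266)


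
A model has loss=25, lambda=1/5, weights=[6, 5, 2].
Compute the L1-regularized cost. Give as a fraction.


L1 norm = sum(|w|) = 13. J = 25 + 1/5 * 13 = 138/5.

138/5


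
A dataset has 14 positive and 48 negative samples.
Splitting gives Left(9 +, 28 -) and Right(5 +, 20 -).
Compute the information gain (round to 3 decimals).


H(parent) = 0.7706. H(left) = 0.8004, H(right) = 0.7219. Weighted = (37/62)*0.8004 + (25/62)*0.7219 = 0.7687. IG = 0.7706 - 0.7687 = 0.0019, which rounds to 0.002.

0.002


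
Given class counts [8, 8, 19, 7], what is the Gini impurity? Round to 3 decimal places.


Total = 42. Proportions: 8/42, 8/42, 19/42, 7/42. sum(p_i^2) = 0.3050. Gini = 1 - 0.3050 = 0.6950, which rounds to 0.695.

0.695


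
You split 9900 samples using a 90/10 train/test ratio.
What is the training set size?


Test set = 9900 * 10% = 990. Training set = 9900 - 990 = 8910.

8910


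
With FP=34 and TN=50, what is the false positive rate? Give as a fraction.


FPR = FP / (FP + TN) = 34 / 84 = 17/42.

17/42


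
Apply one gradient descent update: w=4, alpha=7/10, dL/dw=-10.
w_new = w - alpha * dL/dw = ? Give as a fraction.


w_new = 4 - 7/10 * -10 = 4 - -7 = 11.

11


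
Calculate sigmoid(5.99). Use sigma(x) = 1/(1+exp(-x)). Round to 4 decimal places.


sigma(5.99) = 1/(1+e^(-5.99)) = 1/(1+0.002504) = 1/1.002504 = 0.9975.

0.9975


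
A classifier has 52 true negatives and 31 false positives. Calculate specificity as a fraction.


Specificity = TN / (TN + FP) = 52 / 83 = 52/83.

52/83


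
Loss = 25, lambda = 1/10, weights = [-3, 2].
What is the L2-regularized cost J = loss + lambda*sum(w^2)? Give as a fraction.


L2 sq norm = sum(w^2) = 13. J = 25 + 1/10 * 13 = 263/10.

263/10


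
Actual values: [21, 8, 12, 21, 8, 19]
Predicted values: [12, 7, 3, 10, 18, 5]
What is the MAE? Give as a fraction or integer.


MAE = (1/6) * (|21-12|=9 + |8-7|=1 + |12-3|=9 + |21-10|=11 + |8-18|=10 + |19-5|=14). Sum = 54. MAE = 9.

9


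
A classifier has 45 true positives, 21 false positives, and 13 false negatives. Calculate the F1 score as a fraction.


Precision = 45/66 = 15/22. Recall = 45/58 = 45/58. F1 = 2*P*R/(P+R) = 45/62.

45/62


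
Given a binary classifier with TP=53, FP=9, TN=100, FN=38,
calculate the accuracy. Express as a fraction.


Accuracy = (TP + TN) / (TP + TN + FP + FN) = (53 + 100) / 200 = 153/200.

153/200


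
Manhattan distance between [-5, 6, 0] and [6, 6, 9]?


d = sum of absolute differences: |-5-6|=11 + |6-6|=0 + |0-9|=9 = 20.

20


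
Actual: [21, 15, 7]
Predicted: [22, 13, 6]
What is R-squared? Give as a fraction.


Mean(y) = 43/3. SS_res = 6. SS_tot = 296/3. R^2 = 1 - 6/(296/3) = 139/148.

139/148


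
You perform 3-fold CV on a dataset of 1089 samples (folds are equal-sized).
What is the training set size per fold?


Each validation fold has 1089/3 = 363 samples. Training set = 1089 - 363 = 726.

726


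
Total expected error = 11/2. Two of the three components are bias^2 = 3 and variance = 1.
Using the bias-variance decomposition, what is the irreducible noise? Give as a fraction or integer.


Total error = bias^2 + variance + irreducible noise. So irreducible noise = 11/2 - 3 - 1 = 3/2.

3/2


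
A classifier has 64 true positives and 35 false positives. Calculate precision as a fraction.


Precision = TP / (TP + FP) = 64 / 99 = 64/99.

64/99


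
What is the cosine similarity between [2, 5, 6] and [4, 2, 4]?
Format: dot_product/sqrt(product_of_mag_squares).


dot = 42. |a|^2 = 65, |b|^2 = 36. cos = 42/sqrt(2340).

42/sqrt(2340)


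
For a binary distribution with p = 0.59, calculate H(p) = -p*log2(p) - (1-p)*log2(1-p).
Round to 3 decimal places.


H = -0.59*log2(0.59) - 0.41*log2(0.41) = 0.977.

0.977


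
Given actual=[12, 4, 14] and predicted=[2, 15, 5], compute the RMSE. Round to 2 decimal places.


MSE = 100.6667. RMSE = sqrt(100.6667) = 10.03.

10.03


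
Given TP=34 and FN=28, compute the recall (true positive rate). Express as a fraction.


Recall = TP / (TP + FN) = 34 / 62 = 17/31.

17/31


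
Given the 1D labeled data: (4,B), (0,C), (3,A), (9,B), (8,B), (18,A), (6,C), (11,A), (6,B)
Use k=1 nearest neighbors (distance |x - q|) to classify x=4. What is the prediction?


Distances: |4-4|=0, |0-4|=4, |3-4|=1, |9-4|=5, |8-4|=4, |18-4|=14, |6-4|=2, |11-4|=7, |6-4|=2. 1 nearest: (4,B). Counts: {'B': 1}. Majority class: B.

B


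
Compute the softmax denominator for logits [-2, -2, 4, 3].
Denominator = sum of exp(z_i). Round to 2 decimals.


Denom = e^-2=0.1353 + e^-2=0.1353 + e^4=54.5982 + e^3=20.0855. Sum = 74.9543, which rounds to 74.95.

74.95


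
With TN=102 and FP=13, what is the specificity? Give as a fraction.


Specificity = TN / (TN + FP) = 102 / 115 = 102/115.

102/115


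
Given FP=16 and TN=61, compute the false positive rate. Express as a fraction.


FPR = FP / (FP + TN) = 16 / 77 = 16/77.

16/77


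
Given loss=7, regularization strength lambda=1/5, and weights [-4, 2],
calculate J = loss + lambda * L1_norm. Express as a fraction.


L1 norm = sum(|w|) = 6. J = 7 + 1/5 * 6 = 41/5.

41/5


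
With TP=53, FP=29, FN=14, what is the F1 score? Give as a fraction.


Precision = 53/82 = 53/82. Recall = 53/67 = 53/67. F1 = 2*P*R/(P+R) = 106/149.

106/149


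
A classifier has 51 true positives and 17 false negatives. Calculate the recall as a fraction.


Recall = TP / (TP + FN) = 51 / 68 = 3/4.

3/4


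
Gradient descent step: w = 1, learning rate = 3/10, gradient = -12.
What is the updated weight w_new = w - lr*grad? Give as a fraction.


w_new = 1 - 3/10 * -12 = 1 - -18/5 = 23/5.

23/5


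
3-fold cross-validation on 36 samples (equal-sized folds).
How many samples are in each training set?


Each validation fold has 36/3 = 12 samples. Training set = 36 - 12 = 24.

24


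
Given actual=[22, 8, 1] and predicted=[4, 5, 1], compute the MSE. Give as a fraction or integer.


MSE = (1/3) * ((22-4)^2=324 + (8-5)^2=9 + (1-1)^2=0). Sum = 333. MSE = 111.

111


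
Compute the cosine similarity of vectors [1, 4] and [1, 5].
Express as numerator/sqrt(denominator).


dot = 21. |a|^2 = 17, |b|^2 = 26. cos = 21/sqrt(442).

21/sqrt(442)


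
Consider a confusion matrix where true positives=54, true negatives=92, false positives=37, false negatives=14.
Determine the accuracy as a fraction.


Accuracy = (TP + TN) / (TP + TN + FP + FN) = (54 + 92) / 197 = 146/197.

146/197


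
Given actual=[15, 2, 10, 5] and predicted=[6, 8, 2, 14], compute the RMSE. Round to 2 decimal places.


MSE = 65.5000. RMSE = sqrt(65.5000) = 8.09.

8.09


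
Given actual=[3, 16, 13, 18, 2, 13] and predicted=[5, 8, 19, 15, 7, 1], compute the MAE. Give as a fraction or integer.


MAE = (1/6) * (|3-5|=2 + |16-8|=8 + |13-19|=6 + |18-15|=3 + |2-7|=5 + |13-1|=12). Sum = 36. MAE = 6.

6


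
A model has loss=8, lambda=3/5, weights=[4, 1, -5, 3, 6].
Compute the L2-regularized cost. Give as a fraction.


L2 sq norm = sum(w^2) = 87. J = 8 + 3/5 * 87 = 301/5.

301/5


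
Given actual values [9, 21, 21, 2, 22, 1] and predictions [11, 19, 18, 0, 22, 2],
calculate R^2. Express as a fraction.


Mean(y) = 38/3. SS_res = 22. SS_tot = 1468/3. R^2 = 1 - 22/(1468/3) = 701/734.

701/734


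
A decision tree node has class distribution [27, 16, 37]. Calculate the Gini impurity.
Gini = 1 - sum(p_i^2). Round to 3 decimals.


Total = 80. Proportions: 27/80, 16/80, 37/80. sum(p_i^2) = 0.3678. Gini = 1 - 0.3678 = 0.6322, which rounds to 0.632.

0.632


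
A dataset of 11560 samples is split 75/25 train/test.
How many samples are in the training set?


Test set = 11560 * 25% = 2890. Training set = 11560 - 2890 = 8670.

8670


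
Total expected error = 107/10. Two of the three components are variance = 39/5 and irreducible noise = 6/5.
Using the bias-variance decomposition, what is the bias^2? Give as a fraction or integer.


Total error = bias^2 + variance + irreducible noise. So bias^2 = 107/10 - 39/5 - 6/5 = 17/10.

17/10


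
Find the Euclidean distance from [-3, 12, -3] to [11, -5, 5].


d = sqrt(sum of squared differences). (-3-11)^2=196, (12--5)^2=289, (-3-5)^2=64. Sum = 549.

sqrt(549)


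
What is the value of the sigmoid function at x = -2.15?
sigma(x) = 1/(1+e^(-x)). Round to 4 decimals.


sigma(-2.15) = 1/(1+e^(2.15)) = 1/(1+8.584858) = 1/9.584858 = 0.1043.

0.1043


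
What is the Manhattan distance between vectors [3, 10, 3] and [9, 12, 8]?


d = sum of absolute differences: |3-9|=6 + |10-12|=2 + |3-8|=5 = 13.

13


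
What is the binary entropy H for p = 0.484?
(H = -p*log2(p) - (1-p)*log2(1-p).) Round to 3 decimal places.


H = -0.484*log2(0.484) - 0.516*log2(0.516) = 0.999.

0.999


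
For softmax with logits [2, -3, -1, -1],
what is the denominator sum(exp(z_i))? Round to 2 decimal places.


Denom = e^2=7.3891 + e^-3=0.0498 + e^-1=0.3679 + e^-1=0.3679. Sum = 8.1747, which rounds to 8.17.

8.17


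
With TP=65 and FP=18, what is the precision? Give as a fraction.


Precision = TP / (TP + FP) = 65 / 83 = 65/83.

65/83


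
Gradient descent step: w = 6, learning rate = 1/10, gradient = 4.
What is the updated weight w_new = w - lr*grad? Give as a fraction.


w_new = 6 - 1/10 * 4 = 6 - 2/5 = 28/5.

28/5


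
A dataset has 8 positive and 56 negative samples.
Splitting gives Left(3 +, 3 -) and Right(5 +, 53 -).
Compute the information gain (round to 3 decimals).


H(parent) = 0.5436. H(left) = 1.0000, H(right) = 0.4237. Weighted = (6/64)*1.0000 + (58/64)*0.4237 = 0.4777. IG = 0.5436 - 0.4777 = 0.0659, which rounds to 0.066.

0.066


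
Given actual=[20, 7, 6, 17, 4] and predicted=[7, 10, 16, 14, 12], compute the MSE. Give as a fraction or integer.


MSE = (1/5) * ((20-7)^2=169 + (7-10)^2=9 + (6-16)^2=100 + (17-14)^2=9 + (4-12)^2=64). Sum = 351. MSE = 351/5.

351/5


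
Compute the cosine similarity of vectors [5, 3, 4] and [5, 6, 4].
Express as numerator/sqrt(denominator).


dot = 59. |a|^2 = 50, |b|^2 = 77. cos = 59/sqrt(3850).

59/sqrt(3850)


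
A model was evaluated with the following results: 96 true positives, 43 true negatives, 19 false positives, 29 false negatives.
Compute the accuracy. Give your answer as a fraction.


Accuracy = (TP + TN) / (TP + TN + FP + FN) = (96 + 43) / 187 = 139/187.

139/187


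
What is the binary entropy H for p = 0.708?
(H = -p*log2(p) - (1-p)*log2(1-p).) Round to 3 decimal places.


H = -0.708*log2(0.708) - 0.292*log2(0.292) = 0.871.

0.871


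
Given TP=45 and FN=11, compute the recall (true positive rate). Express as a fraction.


Recall = TP / (TP + FN) = 45 / 56 = 45/56.

45/56


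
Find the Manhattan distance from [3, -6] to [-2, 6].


d = sum of absolute differences: |3--2|=5 + |-6-6|=12 = 17.

17


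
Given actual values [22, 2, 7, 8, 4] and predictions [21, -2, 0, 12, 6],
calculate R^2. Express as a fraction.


Mean(y) = 43/5. SS_res = 86. SS_tot = 1236/5. R^2 = 1 - 86/(1236/5) = 403/618.

403/618


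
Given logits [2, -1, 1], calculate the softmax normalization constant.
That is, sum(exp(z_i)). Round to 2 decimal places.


Denom = e^2=7.3891 + e^-1=0.3679 + e^1=2.7183. Sum = 10.4753, which rounds to 10.48.

10.48


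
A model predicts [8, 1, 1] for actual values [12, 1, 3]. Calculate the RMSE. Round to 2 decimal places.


MSE = 6.6667. RMSE = sqrt(6.6667) = 2.58.

2.58


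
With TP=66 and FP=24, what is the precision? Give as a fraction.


Precision = TP / (TP + FP) = 66 / 90 = 11/15.

11/15


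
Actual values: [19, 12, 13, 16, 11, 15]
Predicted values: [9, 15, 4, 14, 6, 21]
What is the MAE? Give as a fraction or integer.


MAE = (1/6) * (|19-9|=10 + |12-15|=3 + |13-4|=9 + |16-14|=2 + |11-6|=5 + |15-21|=6). Sum = 35. MAE = 35/6.

35/6


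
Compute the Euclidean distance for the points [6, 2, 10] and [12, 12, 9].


d = sqrt(sum of squared differences). (6-12)^2=36, (2-12)^2=100, (10-9)^2=1. Sum = 137.

sqrt(137)


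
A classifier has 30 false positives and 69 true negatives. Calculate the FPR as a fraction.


FPR = FP / (FP + TN) = 30 / 99 = 10/33.

10/33


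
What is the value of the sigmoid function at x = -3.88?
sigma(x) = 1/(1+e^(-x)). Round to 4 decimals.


sigma(-3.88) = 1/(1+e^(3.88)) = 1/(1+48.424215) = 1/49.424215 = 0.0202.

0.0202


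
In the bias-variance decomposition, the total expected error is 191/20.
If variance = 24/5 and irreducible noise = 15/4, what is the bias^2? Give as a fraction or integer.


Total error = bias^2 + variance + irreducible noise. So bias^2 = 191/20 - 24/5 - 15/4 = 1.

1


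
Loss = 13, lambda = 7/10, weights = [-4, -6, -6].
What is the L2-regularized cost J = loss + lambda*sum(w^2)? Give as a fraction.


L2 sq norm = sum(w^2) = 88. J = 13 + 7/10 * 88 = 373/5.

373/5


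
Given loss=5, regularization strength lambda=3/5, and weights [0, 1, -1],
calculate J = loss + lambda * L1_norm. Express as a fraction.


L1 norm = sum(|w|) = 2. J = 5 + 3/5 * 2 = 31/5.

31/5


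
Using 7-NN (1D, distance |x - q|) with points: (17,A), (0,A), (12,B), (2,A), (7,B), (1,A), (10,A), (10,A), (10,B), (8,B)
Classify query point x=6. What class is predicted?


Distances: |17-6|=11, |0-6|=6, |12-6|=6, |2-6|=4, |7-6|=1, |1-6|=5, |10-6|=4, |10-6|=4, |10-6|=4, |8-6|=2. 7 nearest: (7,B), (8,B), (2,A), (10,A), (10,A), (10,B), (1,A). Counts: {'B': 3, 'A': 4}. Majority class: A.

A


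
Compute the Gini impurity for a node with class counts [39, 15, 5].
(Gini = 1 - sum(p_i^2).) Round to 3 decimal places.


Total = 59. Proportions: 39/59, 15/59, 5/59. sum(p_i^2) = 0.5088. Gini = 1 - 0.5088 = 0.4912, which rounds to 0.491.

0.491


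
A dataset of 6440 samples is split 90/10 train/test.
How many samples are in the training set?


Test set = 6440 * 10% = 644. Training set = 6440 - 644 = 5796.

5796


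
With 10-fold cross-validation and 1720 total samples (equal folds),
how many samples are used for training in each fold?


Each validation fold has 1720/10 = 172 samples. Training set = 1720 - 172 = 1548.

1548


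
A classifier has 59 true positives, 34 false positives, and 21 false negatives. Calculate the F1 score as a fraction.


Precision = 59/93 = 59/93. Recall = 59/80 = 59/80. F1 = 2*P*R/(P+R) = 118/173.

118/173


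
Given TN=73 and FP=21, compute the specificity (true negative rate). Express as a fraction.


Specificity = TN / (TN + FP) = 73 / 94 = 73/94.

73/94


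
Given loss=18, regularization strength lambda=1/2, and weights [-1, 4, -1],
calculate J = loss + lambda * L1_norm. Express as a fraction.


L1 norm = sum(|w|) = 6. J = 18 + 1/2 * 6 = 21.

21


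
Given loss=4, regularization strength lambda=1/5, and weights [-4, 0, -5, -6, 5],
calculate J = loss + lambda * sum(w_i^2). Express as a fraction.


L2 sq norm = sum(w^2) = 102. J = 4 + 1/5 * 102 = 122/5.

122/5


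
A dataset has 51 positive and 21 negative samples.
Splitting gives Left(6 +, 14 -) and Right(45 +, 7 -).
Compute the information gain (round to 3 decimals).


H(parent) = 0.8709. H(left) = 0.8813, H(right) = 0.5700. Weighted = (20/72)*0.8813 + (52/72)*0.5700 = 0.6565. IG = 0.8709 - 0.6565 = 0.2144, which rounds to 0.214.

0.214


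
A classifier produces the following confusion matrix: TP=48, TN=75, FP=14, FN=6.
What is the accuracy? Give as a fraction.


Accuracy = (TP + TN) / (TP + TN + FP + FN) = (48 + 75) / 143 = 123/143.

123/143


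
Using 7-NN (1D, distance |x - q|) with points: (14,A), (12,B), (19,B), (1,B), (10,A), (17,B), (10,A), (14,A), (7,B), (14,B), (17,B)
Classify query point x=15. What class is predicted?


Distances: |14-15|=1, |12-15|=3, |19-15|=4, |1-15|=14, |10-15|=5, |17-15|=2, |10-15|=5, |14-15|=1, |7-15|=8, |14-15|=1, |17-15|=2. 7 nearest: (14,A), (14,A), (14,B), (17,B), (17,B), (12,B), (19,B). Counts: {'A': 2, 'B': 5}. Majority class: B.

B


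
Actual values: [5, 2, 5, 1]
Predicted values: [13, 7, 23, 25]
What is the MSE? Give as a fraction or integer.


MSE = (1/4) * ((5-13)^2=64 + (2-7)^2=25 + (5-23)^2=324 + (1-25)^2=576). Sum = 989. MSE = 989/4.

989/4


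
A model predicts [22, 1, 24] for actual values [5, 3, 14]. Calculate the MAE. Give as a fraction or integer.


MAE = (1/3) * (|5-22|=17 + |3-1|=2 + |14-24|=10). Sum = 29. MAE = 29/3.

29/3


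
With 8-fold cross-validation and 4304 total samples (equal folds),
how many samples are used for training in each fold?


Each validation fold has 4304/8 = 538 samples. Training set = 4304 - 538 = 3766.

3766


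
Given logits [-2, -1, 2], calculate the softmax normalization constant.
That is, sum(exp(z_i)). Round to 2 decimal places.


Denom = e^-2=0.1353 + e^-1=0.3679 + e^2=7.3891. Sum = 7.8923, which rounds to 7.89.

7.89


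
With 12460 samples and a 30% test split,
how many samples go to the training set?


Test set = 12460 * 30% = 3738. Training set = 12460 - 3738 = 8722.

8722


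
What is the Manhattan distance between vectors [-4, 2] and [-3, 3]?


d = sum of absolute differences: |-4--3|=1 + |2-3|=1 = 2.

2


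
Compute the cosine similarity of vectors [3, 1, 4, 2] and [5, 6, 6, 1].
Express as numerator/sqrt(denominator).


dot = 47. |a|^2 = 30, |b|^2 = 98. cos = 47/sqrt(2940).

47/sqrt(2940)


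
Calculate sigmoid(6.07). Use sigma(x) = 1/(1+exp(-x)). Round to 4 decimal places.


sigma(6.07) = 1/(1+e^(-6.07)) = 1/(1+0.002311) = 1/1.002311 = 0.9977.

0.9977


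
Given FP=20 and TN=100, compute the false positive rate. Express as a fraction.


FPR = FP / (FP + TN) = 20 / 120 = 1/6.

1/6


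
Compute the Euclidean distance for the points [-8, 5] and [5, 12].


d = sqrt(sum of squared differences). (-8-5)^2=169, (5-12)^2=49. Sum = 218.

sqrt(218)


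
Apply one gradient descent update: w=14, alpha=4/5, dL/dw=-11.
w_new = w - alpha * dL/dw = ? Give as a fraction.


w_new = 14 - 4/5 * -11 = 14 - -44/5 = 114/5.

114/5


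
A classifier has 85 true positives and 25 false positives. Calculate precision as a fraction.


Precision = TP / (TP + FP) = 85 / 110 = 17/22.

17/22


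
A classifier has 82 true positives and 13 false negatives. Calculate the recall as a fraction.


Recall = TP / (TP + FN) = 82 / 95 = 82/95.

82/95


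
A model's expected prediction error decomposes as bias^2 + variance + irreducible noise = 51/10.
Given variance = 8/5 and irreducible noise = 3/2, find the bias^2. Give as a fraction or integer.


Total error = bias^2 + variance + irreducible noise. So bias^2 = 51/10 - 8/5 - 3/2 = 2.

2


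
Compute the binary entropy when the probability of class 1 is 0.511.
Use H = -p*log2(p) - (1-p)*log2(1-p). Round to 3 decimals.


H = -0.511*log2(0.511) - 0.489*log2(0.489) = 1.000.

1.000


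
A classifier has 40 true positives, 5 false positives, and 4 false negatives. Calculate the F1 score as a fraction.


Precision = 40/45 = 8/9. Recall = 40/44 = 10/11. F1 = 2*P*R/(P+R) = 80/89.

80/89


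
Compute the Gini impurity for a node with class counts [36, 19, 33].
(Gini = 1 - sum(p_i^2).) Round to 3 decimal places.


Total = 88. Proportions: 36/88, 19/88, 33/88. sum(p_i^2) = 0.3546. Gini = 1 - 0.3546 = 0.6454, which rounds to 0.645.

0.645


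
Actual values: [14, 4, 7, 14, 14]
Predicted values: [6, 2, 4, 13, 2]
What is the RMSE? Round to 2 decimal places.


MSE = 44.4000. RMSE = sqrt(44.4000) = 6.66.

6.66


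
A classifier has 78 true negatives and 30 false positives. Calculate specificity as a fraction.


Specificity = TN / (TN + FP) = 78 / 108 = 13/18.

13/18


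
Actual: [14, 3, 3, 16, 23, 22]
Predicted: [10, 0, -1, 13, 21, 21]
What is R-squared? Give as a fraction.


Mean(y) = 27/2. SS_res = 55. SS_tot = 779/2. R^2 = 1 - 55/(779/2) = 669/779.

669/779


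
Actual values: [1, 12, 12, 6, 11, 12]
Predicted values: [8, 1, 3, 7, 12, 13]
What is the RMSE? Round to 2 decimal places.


MSE = 42.3333. RMSE = sqrt(42.3333) = 6.51.

6.51


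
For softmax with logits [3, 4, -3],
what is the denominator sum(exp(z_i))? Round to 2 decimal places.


Denom = e^3=20.0855 + e^4=54.5982 + e^-3=0.0498. Sum = 74.7335, which rounds to 74.73.

74.73


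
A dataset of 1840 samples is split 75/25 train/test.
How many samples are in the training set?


Test set = 1840 * 25% = 460. Training set = 1840 - 460 = 1380.

1380


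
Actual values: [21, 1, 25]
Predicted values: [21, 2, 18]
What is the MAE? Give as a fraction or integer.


MAE = (1/3) * (|21-21|=0 + |1-2|=1 + |25-18|=7). Sum = 8. MAE = 8/3.

8/3


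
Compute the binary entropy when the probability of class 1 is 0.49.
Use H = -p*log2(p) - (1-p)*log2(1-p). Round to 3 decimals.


H = -0.49*log2(0.49) - 0.51*log2(0.51) = 1.000.

1.000


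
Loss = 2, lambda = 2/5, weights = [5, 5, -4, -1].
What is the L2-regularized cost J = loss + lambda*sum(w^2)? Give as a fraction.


L2 sq norm = sum(w^2) = 67. J = 2 + 2/5 * 67 = 144/5.

144/5


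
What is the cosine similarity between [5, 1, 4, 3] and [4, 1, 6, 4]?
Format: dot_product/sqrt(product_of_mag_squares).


dot = 57. |a|^2 = 51, |b|^2 = 69. cos = 57/sqrt(3519).

57/sqrt(3519)


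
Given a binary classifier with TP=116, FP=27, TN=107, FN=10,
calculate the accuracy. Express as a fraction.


Accuracy = (TP + TN) / (TP + TN + FP + FN) = (116 + 107) / 260 = 223/260.

223/260


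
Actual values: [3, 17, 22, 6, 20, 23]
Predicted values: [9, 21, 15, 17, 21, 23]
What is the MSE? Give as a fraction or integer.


MSE = (1/6) * ((3-9)^2=36 + (17-21)^2=16 + (22-15)^2=49 + (6-17)^2=121 + (20-21)^2=1 + (23-23)^2=0). Sum = 223. MSE = 223/6.

223/6


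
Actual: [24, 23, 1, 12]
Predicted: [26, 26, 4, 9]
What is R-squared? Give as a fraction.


Mean(y) = 15. SS_res = 31. SS_tot = 350. R^2 = 1 - 31/(350) = 319/350.

319/350


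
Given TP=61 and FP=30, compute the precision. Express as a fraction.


Precision = TP / (TP + FP) = 61 / 91 = 61/91.

61/91


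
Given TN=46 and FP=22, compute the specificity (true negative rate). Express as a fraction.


Specificity = TN / (TN + FP) = 46 / 68 = 23/34.

23/34


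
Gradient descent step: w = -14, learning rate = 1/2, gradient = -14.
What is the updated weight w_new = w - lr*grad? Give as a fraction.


w_new = -14 - 1/2 * -14 = -14 - -7 = -7.

-7


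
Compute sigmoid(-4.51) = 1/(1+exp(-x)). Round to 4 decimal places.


sigma(-4.51) = 1/(1+e^(4.51)) = 1/(1+90.921819) = 1/91.921819 = 0.0109.

0.0109


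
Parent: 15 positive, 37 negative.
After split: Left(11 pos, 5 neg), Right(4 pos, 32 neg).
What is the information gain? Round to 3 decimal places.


H(parent) = 0.8667. H(left) = 0.8960, H(right) = 0.5033. Weighted = (16/52)*0.8960 + (36/52)*0.5033 = 0.6241. IG = 0.8667 - 0.6241 = 0.2426, which rounds to 0.243.

0.243


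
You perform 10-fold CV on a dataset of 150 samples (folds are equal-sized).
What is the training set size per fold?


Each validation fold has 150/10 = 15 samples. Training set = 150 - 15 = 135.

135


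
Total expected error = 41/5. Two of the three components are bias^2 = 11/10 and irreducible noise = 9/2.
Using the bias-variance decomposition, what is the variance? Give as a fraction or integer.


Total error = bias^2 + variance + irreducible noise. So variance = 41/5 - 11/10 - 9/2 = 13/5.

13/5


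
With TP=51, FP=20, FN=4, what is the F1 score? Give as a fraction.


Precision = 51/71 = 51/71. Recall = 51/55 = 51/55. F1 = 2*P*R/(P+R) = 17/21.

17/21


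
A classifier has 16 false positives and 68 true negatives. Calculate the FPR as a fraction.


FPR = FP / (FP + TN) = 16 / 84 = 4/21.

4/21


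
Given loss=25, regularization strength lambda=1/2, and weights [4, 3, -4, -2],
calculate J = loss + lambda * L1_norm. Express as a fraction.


L1 norm = sum(|w|) = 13. J = 25 + 1/2 * 13 = 63/2.

63/2


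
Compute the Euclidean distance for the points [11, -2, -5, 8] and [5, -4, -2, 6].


d = sqrt(sum of squared differences). (11-5)^2=36, (-2--4)^2=4, (-5--2)^2=9, (8-6)^2=4. Sum = 53.

sqrt(53)


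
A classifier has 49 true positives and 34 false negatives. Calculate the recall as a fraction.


Recall = TP / (TP + FN) = 49 / 83 = 49/83.

49/83


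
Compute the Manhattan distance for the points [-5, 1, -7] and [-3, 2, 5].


d = sum of absolute differences: |-5--3|=2 + |1-2|=1 + |-7-5|=12 = 15.

15


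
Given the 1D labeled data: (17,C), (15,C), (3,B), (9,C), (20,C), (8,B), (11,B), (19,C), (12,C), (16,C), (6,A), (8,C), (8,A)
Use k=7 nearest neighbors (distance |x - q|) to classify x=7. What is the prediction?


Distances: |17-7|=10, |15-7|=8, |3-7|=4, |9-7|=2, |20-7|=13, |8-7|=1, |11-7|=4, |19-7|=12, |12-7|=5, |16-7|=9, |6-7|=1, |8-7|=1, |8-7|=1. 7 nearest: (6,A), (8,A), (8,B), (8,C), (9,C), (3,B), (11,B). Counts: {'A': 2, 'B': 3, 'C': 2}. Majority class: B.

B


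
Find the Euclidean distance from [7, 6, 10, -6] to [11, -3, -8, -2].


d = sqrt(sum of squared differences). (7-11)^2=16, (6--3)^2=81, (10--8)^2=324, (-6--2)^2=16. Sum = 437.

sqrt(437)


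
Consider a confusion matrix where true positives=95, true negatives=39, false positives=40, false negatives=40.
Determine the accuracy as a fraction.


Accuracy = (TP + TN) / (TP + TN + FP + FN) = (95 + 39) / 214 = 67/107.

67/107


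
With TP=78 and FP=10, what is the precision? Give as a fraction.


Precision = TP / (TP + FP) = 78 / 88 = 39/44.

39/44


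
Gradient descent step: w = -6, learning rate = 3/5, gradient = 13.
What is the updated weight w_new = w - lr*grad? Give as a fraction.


w_new = -6 - 3/5 * 13 = -6 - 39/5 = -69/5.

-69/5


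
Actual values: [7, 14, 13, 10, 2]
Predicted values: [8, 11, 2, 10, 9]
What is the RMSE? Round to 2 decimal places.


MSE = 36.0000. RMSE = sqrt(36.0000) = 6.00.

6.00


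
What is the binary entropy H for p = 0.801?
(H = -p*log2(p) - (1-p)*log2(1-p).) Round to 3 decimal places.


H = -0.801*log2(0.801) - 0.199*log2(0.199) = 0.720.

0.720


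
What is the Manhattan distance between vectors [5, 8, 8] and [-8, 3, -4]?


d = sum of absolute differences: |5--8|=13 + |8-3|=5 + |8--4|=12 = 30.

30


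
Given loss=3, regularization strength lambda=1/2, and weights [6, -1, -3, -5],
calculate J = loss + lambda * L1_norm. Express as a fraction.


L1 norm = sum(|w|) = 15. J = 3 + 1/2 * 15 = 21/2.

21/2


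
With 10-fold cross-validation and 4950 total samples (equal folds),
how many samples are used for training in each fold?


Each validation fold has 4950/10 = 495 samples. Training set = 4950 - 495 = 4455.

4455


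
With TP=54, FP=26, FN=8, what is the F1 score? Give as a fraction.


Precision = 54/80 = 27/40. Recall = 54/62 = 27/31. F1 = 2*P*R/(P+R) = 54/71.

54/71


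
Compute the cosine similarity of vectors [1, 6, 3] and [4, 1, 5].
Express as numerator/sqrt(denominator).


dot = 25. |a|^2 = 46, |b|^2 = 42. cos = 25/sqrt(1932).

25/sqrt(1932)


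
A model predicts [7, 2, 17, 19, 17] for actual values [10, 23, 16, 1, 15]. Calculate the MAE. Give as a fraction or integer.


MAE = (1/5) * (|10-7|=3 + |23-2|=21 + |16-17|=1 + |1-19|=18 + |15-17|=2). Sum = 45. MAE = 9.

9


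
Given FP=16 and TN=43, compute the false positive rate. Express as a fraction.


FPR = FP / (FP + TN) = 16 / 59 = 16/59.

16/59


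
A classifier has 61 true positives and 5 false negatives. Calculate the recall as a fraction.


Recall = TP / (TP + FN) = 61 / 66 = 61/66.

61/66


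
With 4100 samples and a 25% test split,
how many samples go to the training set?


Test set = 4100 * 25% = 1025. Training set = 4100 - 1025 = 3075.

3075


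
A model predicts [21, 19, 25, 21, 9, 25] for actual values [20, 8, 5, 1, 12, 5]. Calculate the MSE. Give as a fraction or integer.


MSE = (1/6) * ((20-21)^2=1 + (8-19)^2=121 + (5-25)^2=400 + (1-21)^2=400 + (12-9)^2=9 + (5-25)^2=400). Sum = 1331. MSE = 1331/6.

1331/6


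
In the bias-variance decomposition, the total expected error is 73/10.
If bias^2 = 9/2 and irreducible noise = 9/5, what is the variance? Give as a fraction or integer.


Total error = bias^2 + variance + irreducible noise. So variance = 73/10 - 9/2 - 9/5 = 1.

1


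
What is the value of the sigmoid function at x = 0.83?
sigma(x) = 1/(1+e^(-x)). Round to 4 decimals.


sigma(0.83) = 1/(1+e^(-0.83)) = 1/(1+0.436049) = 1/1.436049 = 0.6964.

0.6964


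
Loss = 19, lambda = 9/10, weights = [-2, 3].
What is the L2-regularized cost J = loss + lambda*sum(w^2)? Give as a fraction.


L2 sq norm = sum(w^2) = 13. J = 19 + 9/10 * 13 = 307/10.

307/10


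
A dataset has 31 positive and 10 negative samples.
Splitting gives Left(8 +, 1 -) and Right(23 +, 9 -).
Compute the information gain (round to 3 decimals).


H(parent) = 0.8015. H(left) = 0.5033, H(right) = 0.8571. Weighted = (9/41)*0.5033 + (32/41)*0.8571 = 0.7794. IG = 0.8015 - 0.7794 = 0.0221, which rounds to 0.022.

0.022


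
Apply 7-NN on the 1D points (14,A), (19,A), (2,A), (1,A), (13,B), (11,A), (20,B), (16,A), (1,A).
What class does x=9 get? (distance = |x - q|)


Distances: |14-9|=5, |19-9|=10, |2-9|=7, |1-9|=8, |13-9|=4, |11-9|=2, |20-9|=11, |16-9|=7, |1-9|=8. 7 nearest: (11,A), (13,B), (14,A), (2,A), (16,A), (1,A), (1,A). Counts: {'A': 6, 'B': 1}. Majority class: A.

A


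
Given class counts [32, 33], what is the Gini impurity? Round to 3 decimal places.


Total = 65. Proportions: 32/65, 33/65. sum(p_i^2) = 0.5001. Gini = 1 - 0.5001 = 0.4999, which rounds to 0.500.

0.500


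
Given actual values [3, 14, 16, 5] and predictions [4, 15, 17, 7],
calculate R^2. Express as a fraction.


Mean(y) = 19/2. SS_res = 7. SS_tot = 125. R^2 = 1 - 7/(125) = 118/125.

118/125


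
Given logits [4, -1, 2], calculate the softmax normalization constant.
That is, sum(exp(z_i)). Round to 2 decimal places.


Denom = e^4=54.5982 + e^-1=0.3679 + e^2=7.3891. Sum = 62.3552, which rounds to 62.36.

62.36


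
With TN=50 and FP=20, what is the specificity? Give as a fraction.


Specificity = TN / (TN + FP) = 50 / 70 = 5/7.

5/7


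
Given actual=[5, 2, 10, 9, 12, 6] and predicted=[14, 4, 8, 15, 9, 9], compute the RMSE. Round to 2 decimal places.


MSE = 23.8333. RMSE = sqrt(23.8333) = 4.88.

4.88


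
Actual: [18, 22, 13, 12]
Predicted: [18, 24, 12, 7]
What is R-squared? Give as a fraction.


Mean(y) = 65/4. SS_res = 30. SS_tot = 259/4. R^2 = 1 - 30/(259/4) = 139/259.

139/259


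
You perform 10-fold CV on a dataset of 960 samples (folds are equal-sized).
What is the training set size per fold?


Each validation fold has 960/10 = 96 samples. Training set = 960 - 96 = 864.

864


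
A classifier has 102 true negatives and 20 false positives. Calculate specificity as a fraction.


Specificity = TN / (TN + FP) = 102 / 122 = 51/61.

51/61


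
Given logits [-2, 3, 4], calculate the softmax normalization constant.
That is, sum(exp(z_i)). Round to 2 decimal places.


Denom = e^-2=0.1353 + e^3=20.0855 + e^4=54.5982. Sum = 74.8190, which rounds to 74.82.

74.82


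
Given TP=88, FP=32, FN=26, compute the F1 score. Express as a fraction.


Precision = 88/120 = 11/15. Recall = 88/114 = 44/57. F1 = 2*P*R/(P+R) = 88/117.

88/117


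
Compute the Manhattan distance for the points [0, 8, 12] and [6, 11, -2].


d = sum of absolute differences: |0-6|=6 + |8-11|=3 + |12--2|=14 = 23.

23


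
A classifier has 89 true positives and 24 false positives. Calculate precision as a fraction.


Precision = TP / (TP + FP) = 89 / 113 = 89/113.

89/113


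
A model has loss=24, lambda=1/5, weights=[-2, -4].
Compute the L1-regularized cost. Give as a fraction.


L1 norm = sum(|w|) = 6. J = 24 + 1/5 * 6 = 126/5.

126/5


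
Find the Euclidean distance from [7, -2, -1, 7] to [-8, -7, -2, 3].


d = sqrt(sum of squared differences). (7--8)^2=225, (-2--7)^2=25, (-1--2)^2=1, (7-3)^2=16. Sum = 267.

sqrt(267)


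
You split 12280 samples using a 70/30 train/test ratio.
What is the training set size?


Test set = 12280 * 30% = 3684. Training set = 12280 - 3684 = 8596.

8596


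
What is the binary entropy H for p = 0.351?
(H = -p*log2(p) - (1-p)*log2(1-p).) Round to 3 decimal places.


H = -0.351*log2(0.351) - 0.649*log2(0.649) = 0.935.

0.935


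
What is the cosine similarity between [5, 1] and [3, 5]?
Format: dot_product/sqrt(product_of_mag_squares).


dot = 20. |a|^2 = 26, |b|^2 = 34. cos = 20/sqrt(884).

20/sqrt(884)


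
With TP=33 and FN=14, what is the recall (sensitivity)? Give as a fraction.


Recall = TP / (TP + FN) = 33 / 47 = 33/47.

33/47


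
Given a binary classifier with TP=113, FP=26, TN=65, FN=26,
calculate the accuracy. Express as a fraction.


Accuracy = (TP + TN) / (TP + TN + FP + FN) = (113 + 65) / 230 = 89/115.

89/115


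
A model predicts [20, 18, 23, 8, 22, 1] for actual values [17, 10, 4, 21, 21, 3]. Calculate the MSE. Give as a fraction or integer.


MSE = (1/6) * ((17-20)^2=9 + (10-18)^2=64 + (4-23)^2=361 + (21-8)^2=169 + (21-22)^2=1 + (3-1)^2=4). Sum = 608. MSE = 304/3.

304/3


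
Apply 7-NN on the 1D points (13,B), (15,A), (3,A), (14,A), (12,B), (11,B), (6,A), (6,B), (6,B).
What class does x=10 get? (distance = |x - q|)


Distances: |13-10|=3, |15-10|=5, |3-10|=7, |14-10|=4, |12-10|=2, |11-10|=1, |6-10|=4, |6-10|=4, |6-10|=4. 7 nearest: (11,B), (12,B), (13,B), (14,A), (6,A), (6,B), (6,B). Counts: {'B': 5, 'A': 2}. Majority class: B.

B


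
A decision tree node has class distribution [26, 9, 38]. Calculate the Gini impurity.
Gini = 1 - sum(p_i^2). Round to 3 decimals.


Total = 73. Proportions: 26/73, 9/73, 38/73. sum(p_i^2) = 0.4130. Gini = 1 - 0.4130 = 0.5870, which rounds to 0.587.

0.587


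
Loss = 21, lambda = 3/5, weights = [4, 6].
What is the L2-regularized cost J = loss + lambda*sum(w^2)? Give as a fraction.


L2 sq norm = sum(w^2) = 52. J = 21 + 3/5 * 52 = 261/5.

261/5
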